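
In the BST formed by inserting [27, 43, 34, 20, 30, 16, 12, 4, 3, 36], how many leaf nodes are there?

Tree built from: [27, 43, 34, 20, 30, 16, 12, 4, 3, 36]
Tree (level-order array): [27, 20, 43, 16, None, 34, None, 12, None, 30, 36, 4, None, None, None, None, None, 3]
Rule: A leaf has 0 children.
Per-node child counts:
  node 27: 2 child(ren)
  node 20: 1 child(ren)
  node 16: 1 child(ren)
  node 12: 1 child(ren)
  node 4: 1 child(ren)
  node 3: 0 child(ren)
  node 43: 1 child(ren)
  node 34: 2 child(ren)
  node 30: 0 child(ren)
  node 36: 0 child(ren)
Matching nodes: [3, 30, 36]
Count of leaf nodes: 3


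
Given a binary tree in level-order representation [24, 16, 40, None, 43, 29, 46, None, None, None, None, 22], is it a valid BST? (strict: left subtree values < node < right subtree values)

Level-order array: [24, 16, 40, None, 43, 29, 46, None, None, None, None, 22]
Validate using subtree bounds (lo, hi): at each node, require lo < value < hi,
then recurse left with hi=value and right with lo=value.
Preorder trace (stopping at first violation):
  at node 24 with bounds (-inf, +inf): OK
  at node 16 with bounds (-inf, 24): OK
  at node 43 with bounds (16, 24): VIOLATION
Node 43 violates its bound: not (16 < 43 < 24).
Result: Not a valid BST


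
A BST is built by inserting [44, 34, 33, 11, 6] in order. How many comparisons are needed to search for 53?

Search path for 53: 44
Found: False
Comparisons: 1


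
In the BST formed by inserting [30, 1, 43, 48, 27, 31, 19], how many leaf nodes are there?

Tree built from: [30, 1, 43, 48, 27, 31, 19]
Tree (level-order array): [30, 1, 43, None, 27, 31, 48, 19]
Rule: A leaf has 0 children.
Per-node child counts:
  node 30: 2 child(ren)
  node 1: 1 child(ren)
  node 27: 1 child(ren)
  node 19: 0 child(ren)
  node 43: 2 child(ren)
  node 31: 0 child(ren)
  node 48: 0 child(ren)
Matching nodes: [19, 31, 48]
Count of leaf nodes: 3


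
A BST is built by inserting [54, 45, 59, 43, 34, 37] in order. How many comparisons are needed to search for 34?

Search path for 34: 54 -> 45 -> 43 -> 34
Found: True
Comparisons: 4


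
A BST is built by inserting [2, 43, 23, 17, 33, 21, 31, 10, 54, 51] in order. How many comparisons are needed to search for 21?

Search path for 21: 2 -> 43 -> 23 -> 17 -> 21
Found: True
Comparisons: 5


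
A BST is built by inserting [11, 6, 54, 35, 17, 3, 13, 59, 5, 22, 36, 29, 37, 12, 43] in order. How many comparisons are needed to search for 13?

Search path for 13: 11 -> 54 -> 35 -> 17 -> 13
Found: True
Comparisons: 5


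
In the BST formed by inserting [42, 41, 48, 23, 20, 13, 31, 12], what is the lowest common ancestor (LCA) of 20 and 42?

Tree insertion order: [42, 41, 48, 23, 20, 13, 31, 12]
Tree (level-order array): [42, 41, 48, 23, None, None, None, 20, 31, 13, None, None, None, 12]
In a BST, the LCA of p=20, q=42 is the first node v on the
root-to-leaf path with p <= v <= q (go left if both < v, right if both > v).
Walk from root:
  at 42: 20 <= 42 <= 42, this is the LCA
LCA = 42


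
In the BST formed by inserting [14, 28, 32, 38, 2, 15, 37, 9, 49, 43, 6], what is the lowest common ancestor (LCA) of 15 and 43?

Tree insertion order: [14, 28, 32, 38, 2, 15, 37, 9, 49, 43, 6]
Tree (level-order array): [14, 2, 28, None, 9, 15, 32, 6, None, None, None, None, 38, None, None, 37, 49, None, None, 43]
In a BST, the LCA of p=15, q=43 is the first node v on the
root-to-leaf path with p <= v <= q (go left if both < v, right if both > v).
Walk from root:
  at 14: both 15 and 43 > 14, go right
  at 28: 15 <= 28 <= 43, this is the LCA
LCA = 28


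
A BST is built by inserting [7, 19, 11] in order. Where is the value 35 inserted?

Starting tree (level order): [7, None, 19, 11]
Insertion path: 7 -> 19
Result: insert 35 as right child of 19
Final tree (level order): [7, None, 19, 11, 35]


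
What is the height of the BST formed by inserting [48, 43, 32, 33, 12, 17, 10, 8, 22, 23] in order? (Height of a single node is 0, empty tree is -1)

Insertion order: [48, 43, 32, 33, 12, 17, 10, 8, 22, 23]
Tree (level-order array): [48, 43, None, 32, None, 12, 33, 10, 17, None, None, 8, None, None, 22, None, None, None, 23]
Compute height bottom-up (empty subtree = -1):
  height(8) = 1 + max(-1, -1) = 0
  height(10) = 1 + max(0, -1) = 1
  height(23) = 1 + max(-1, -1) = 0
  height(22) = 1 + max(-1, 0) = 1
  height(17) = 1 + max(-1, 1) = 2
  height(12) = 1 + max(1, 2) = 3
  height(33) = 1 + max(-1, -1) = 0
  height(32) = 1 + max(3, 0) = 4
  height(43) = 1 + max(4, -1) = 5
  height(48) = 1 + max(5, -1) = 6
Height = 6


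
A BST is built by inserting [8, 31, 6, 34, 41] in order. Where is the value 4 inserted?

Starting tree (level order): [8, 6, 31, None, None, None, 34, None, 41]
Insertion path: 8 -> 6
Result: insert 4 as left child of 6
Final tree (level order): [8, 6, 31, 4, None, None, 34, None, None, None, 41]


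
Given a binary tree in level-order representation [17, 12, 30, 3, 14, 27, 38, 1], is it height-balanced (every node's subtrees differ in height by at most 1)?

Tree (level-order array): [17, 12, 30, 3, 14, 27, 38, 1]
Definition: a tree is height-balanced if, at every node, |h(left) - h(right)| <= 1 (empty subtree has height -1).
Bottom-up per-node check:
  node 1: h_left=-1, h_right=-1, diff=0 [OK], height=0
  node 3: h_left=0, h_right=-1, diff=1 [OK], height=1
  node 14: h_left=-1, h_right=-1, diff=0 [OK], height=0
  node 12: h_left=1, h_right=0, diff=1 [OK], height=2
  node 27: h_left=-1, h_right=-1, diff=0 [OK], height=0
  node 38: h_left=-1, h_right=-1, diff=0 [OK], height=0
  node 30: h_left=0, h_right=0, diff=0 [OK], height=1
  node 17: h_left=2, h_right=1, diff=1 [OK], height=3
All nodes satisfy the balance condition.
Result: Balanced


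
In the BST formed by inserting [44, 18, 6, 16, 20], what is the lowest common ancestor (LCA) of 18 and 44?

Tree insertion order: [44, 18, 6, 16, 20]
Tree (level-order array): [44, 18, None, 6, 20, None, 16]
In a BST, the LCA of p=18, q=44 is the first node v on the
root-to-leaf path with p <= v <= q (go left if both < v, right if both > v).
Walk from root:
  at 44: 18 <= 44 <= 44, this is the LCA
LCA = 44


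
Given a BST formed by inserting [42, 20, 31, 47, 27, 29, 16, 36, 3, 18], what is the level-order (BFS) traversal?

Tree insertion order: [42, 20, 31, 47, 27, 29, 16, 36, 3, 18]
Tree (level-order array): [42, 20, 47, 16, 31, None, None, 3, 18, 27, 36, None, None, None, None, None, 29]
BFS from the root, enqueuing left then right child of each popped node:
  queue [42] -> pop 42, enqueue [20, 47], visited so far: [42]
  queue [20, 47] -> pop 20, enqueue [16, 31], visited so far: [42, 20]
  queue [47, 16, 31] -> pop 47, enqueue [none], visited so far: [42, 20, 47]
  queue [16, 31] -> pop 16, enqueue [3, 18], visited so far: [42, 20, 47, 16]
  queue [31, 3, 18] -> pop 31, enqueue [27, 36], visited so far: [42, 20, 47, 16, 31]
  queue [3, 18, 27, 36] -> pop 3, enqueue [none], visited so far: [42, 20, 47, 16, 31, 3]
  queue [18, 27, 36] -> pop 18, enqueue [none], visited so far: [42, 20, 47, 16, 31, 3, 18]
  queue [27, 36] -> pop 27, enqueue [29], visited so far: [42, 20, 47, 16, 31, 3, 18, 27]
  queue [36, 29] -> pop 36, enqueue [none], visited so far: [42, 20, 47, 16, 31, 3, 18, 27, 36]
  queue [29] -> pop 29, enqueue [none], visited so far: [42, 20, 47, 16, 31, 3, 18, 27, 36, 29]
Result: [42, 20, 47, 16, 31, 3, 18, 27, 36, 29]


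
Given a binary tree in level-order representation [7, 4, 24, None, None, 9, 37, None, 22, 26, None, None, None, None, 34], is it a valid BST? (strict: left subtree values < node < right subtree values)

Level-order array: [7, 4, 24, None, None, 9, 37, None, 22, 26, None, None, None, None, 34]
Validate using subtree bounds (lo, hi): at each node, require lo < value < hi,
then recurse left with hi=value and right with lo=value.
Preorder trace (stopping at first violation):
  at node 7 with bounds (-inf, +inf): OK
  at node 4 with bounds (-inf, 7): OK
  at node 24 with bounds (7, +inf): OK
  at node 9 with bounds (7, 24): OK
  at node 22 with bounds (9, 24): OK
  at node 37 with bounds (24, +inf): OK
  at node 26 with bounds (24, 37): OK
  at node 34 with bounds (26, 37): OK
No violation found at any node.
Result: Valid BST


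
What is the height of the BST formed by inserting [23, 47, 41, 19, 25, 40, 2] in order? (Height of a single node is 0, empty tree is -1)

Insertion order: [23, 47, 41, 19, 25, 40, 2]
Tree (level-order array): [23, 19, 47, 2, None, 41, None, None, None, 25, None, None, 40]
Compute height bottom-up (empty subtree = -1):
  height(2) = 1 + max(-1, -1) = 0
  height(19) = 1 + max(0, -1) = 1
  height(40) = 1 + max(-1, -1) = 0
  height(25) = 1 + max(-1, 0) = 1
  height(41) = 1 + max(1, -1) = 2
  height(47) = 1 + max(2, -1) = 3
  height(23) = 1 + max(1, 3) = 4
Height = 4


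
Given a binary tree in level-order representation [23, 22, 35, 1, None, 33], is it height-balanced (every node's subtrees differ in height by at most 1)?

Tree (level-order array): [23, 22, 35, 1, None, 33]
Definition: a tree is height-balanced if, at every node, |h(left) - h(right)| <= 1 (empty subtree has height -1).
Bottom-up per-node check:
  node 1: h_left=-1, h_right=-1, diff=0 [OK], height=0
  node 22: h_left=0, h_right=-1, diff=1 [OK], height=1
  node 33: h_left=-1, h_right=-1, diff=0 [OK], height=0
  node 35: h_left=0, h_right=-1, diff=1 [OK], height=1
  node 23: h_left=1, h_right=1, diff=0 [OK], height=2
All nodes satisfy the balance condition.
Result: Balanced


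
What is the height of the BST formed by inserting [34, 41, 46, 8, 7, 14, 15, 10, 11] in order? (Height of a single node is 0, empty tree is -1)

Insertion order: [34, 41, 46, 8, 7, 14, 15, 10, 11]
Tree (level-order array): [34, 8, 41, 7, 14, None, 46, None, None, 10, 15, None, None, None, 11]
Compute height bottom-up (empty subtree = -1):
  height(7) = 1 + max(-1, -1) = 0
  height(11) = 1 + max(-1, -1) = 0
  height(10) = 1 + max(-1, 0) = 1
  height(15) = 1 + max(-1, -1) = 0
  height(14) = 1 + max(1, 0) = 2
  height(8) = 1 + max(0, 2) = 3
  height(46) = 1 + max(-1, -1) = 0
  height(41) = 1 + max(-1, 0) = 1
  height(34) = 1 + max(3, 1) = 4
Height = 4


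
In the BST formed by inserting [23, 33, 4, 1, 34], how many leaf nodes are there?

Tree built from: [23, 33, 4, 1, 34]
Tree (level-order array): [23, 4, 33, 1, None, None, 34]
Rule: A leaf has 0 children.
Per-node child counts:
  node 23: 2 child(ren)
  node 4: 1 child(ren)
  node 1: 0 child(ren)
  node 33: 1 child(ren)
  node 34: 0 child(ren)
Matching nodes: [1, 34]
Count of leaf nodes: 2


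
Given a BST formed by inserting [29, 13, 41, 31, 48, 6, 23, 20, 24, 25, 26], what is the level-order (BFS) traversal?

Tree insertion order: [29, 13, 41, 31, 48, 6, 23, 20, 24, 25, 26]
Tree (level-order array): [29, 13, 41, 6, 23, 31, 48, None, None, 20, 24, None, None, None, None, None, None, None, 25, None, 26]
BFS from the root, enqueuing left then right child of each popped node:
  queue [29] -> pop 29, enqueue [13, 41], visited so far: [29]
  queue [13, 41] -> pop 13, enqueue [6, 23], visited so far: [29, 13]
  queue [41, 6, 23] -> pop 41, enqueue [31, 48], visited so far: [29, 13, 41]
  queue [6, 23, 31, 48] -> pop 6, enqueue [none], visited so far: [29, 13, 41, 6]
  queue [23, 31, 48] -> pop 23, enqueue [20, 24], visited so far: [29, 13, 41, 6, 23]
  queue [31, 48, 20, 24] -> pop 31, enqueue [none], visited so far: [29, 13, 41, 6, 23, 31]
  queue [48, 20, 24] -> pop 48, enqueue [none], visited so far: [29, 13, 41, 6, 23, 31, 48]
  queue [20, 24] -> pop 20, enqueue [none], visited so far: [29, 13, 41, 6, 23, 31, 48, 20]
  queue [24] -> pop 24, enqueue [25], visited so far: [29, 13, 41, 6, 23, 31, 48, 20, 24]
  queue [25] -> pop 25, enqueue [26], visited so far: [29, 13, 41, 6, 23, 31, 48, 20, 24, 25]
  queue [26] -> pop 26, enqueue [none], visited so far: [29, 13, 41, 6, 23, 31, 48, 20, 24, 25, 26]
Result: [29, 13, 41, 6, 23, 31, 48, 20, 24, 25, 26]


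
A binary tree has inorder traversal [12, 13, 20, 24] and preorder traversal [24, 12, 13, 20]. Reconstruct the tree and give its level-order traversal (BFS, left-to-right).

Inorder:  [12, 13, 20, 24]
Preorder: [24, 12, 13, 20]
Algorithm: preorder visits root first, so consume preorder in order;
for each root, split the current inorder slice at that value into
left-subtree inorder and right-subtree inorder, then recurse.
Recursive splits:
  root=24; inorder splits into left=[12, 13, 20], right=[]
  root=12; inorder splits into left=[], right=[13, 20]
  root=13; inorder splits into left=[], right=[20]
  root=20; inorder splits into left=[], right=[]
Reconstructed level-order: [24, 12, 13, 20]


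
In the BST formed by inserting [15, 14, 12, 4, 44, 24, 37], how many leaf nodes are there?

Tree built from: [15, 14, 12, 4, 44, 24, 37]
Tree (level-order array): [15, 14, 44, 12, None, 24, None, 4, None, None, 37]
Rule: A leaf has 0 children.
Per-node child counts:
  node 15: 2 child(ren)
  node 14: 1 child(ren)
  node 12: 1 child(ren)
  node 4: 0 child(ren)
  node 44: 1 child(ren)
  node 24: 1 child(ren)
  node 37: 0 child(ren)
Matching nodes: [4, 37]
Count of leaf nodes: 2


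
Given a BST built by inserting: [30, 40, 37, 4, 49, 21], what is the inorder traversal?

Tree insertion order: [30, 40, 37, 4, 49, 21]
Tree (level-order array): [30, 4, 40, None, 21, 37, 49]
Inorder traversal: [4, 21, 30, 37, 40, 49]


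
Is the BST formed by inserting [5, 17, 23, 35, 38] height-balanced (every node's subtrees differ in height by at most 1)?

Tree (level-order array): [5, None, 17, None, 23, None, 35, None, 38]
Definition: a tree is height-balanced if, at every node, |h(left) - h(right)| <= 1 (empty subtree has height -1).
Bottom-up per-node check:
  node 38: h_left=-1, h_right=-1, diff=0 [OK], height=0
  node 35: h_left=-1, h_right=0, diff=1 [OK], height=1
  node 23: h_left=-1, h_right=1, diff=2 [FAIL (|-1-1|=2 > 1)], height=2
  node 17: h_left=-1, h_right=2, diff=3 [FAIL (|-1-2|=3 > 1)], height=3
  node 5: h_left=-1, h_right=3, diff=4 [FAIL (|-1-3|=4 > 1)], height=4
Node 23 violates the condition: |-1 - 1| = 2 > 1.
Result: Not balanced


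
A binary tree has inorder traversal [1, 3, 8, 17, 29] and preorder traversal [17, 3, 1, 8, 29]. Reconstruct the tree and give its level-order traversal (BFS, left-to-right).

Inorder:  [1, 3, 8, 17, 29]
Preorder: [17, 3, 1, 8, 29]
Algorithm: preorder visits root first, so consume preorder in order;
for each root, split the current inorder slice at that value into
left-subtree inorder and right-subtree inorder, then recurse.
Recursive splits:
  root=17; inorder splits into left=[1, 3, 8], right=[29]
  root=3; inorder splits into left=[1], right=[8]
  root=1; inorder splits into left=[], right=[]
  root=8; inorder splits into left=[], right=[]
  root=29; inorder splits into left=[], right=[]
Reconstructed level-order: [17, 3, 29, 1, 8]


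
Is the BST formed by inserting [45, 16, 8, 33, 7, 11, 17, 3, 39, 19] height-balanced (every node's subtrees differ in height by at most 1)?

Tree (level-order array): [45, 16, None, 8, 33, 7, 11, 17, 39, 3, None, None, None, None, 19]
Definition: a tree is height-balanced if, at every node, |h(left) - h(right)| <= 1 (empty subtree has height -1).
Bottom-up per-node check:
  node 3: h_left=-1, h_right=-1, diff=0 [OK], height=0
  node 7: h_left=0, h_right=-1, diff=1 [OK], height=1
  node 11: h_left=-1, h_right=-1, diff=0 [OK], height=0
  node 8: h_left=1, h_right=0, diff=1 [OK], height=2
  node 19: h_left=-1, h_right=-1, diff=0 [OK], height=0
  node 17: h_left=-1, h_right=0, diff=1 [OK], height=1
  node 39: h_left=-1, h_right=-1, diff=0 [OK], height=0
  node 33: h_left=1, h_right=0, diff=1 [OK], height=2
  node 16: h_left=2, h_right=2, diff=0 [OK], height=3
  node 45: h_left=3, h_right=-1, diff=4 [FAIL (|3--1|=4 > 1)], height=4
Node 45 violates the condition: |3 - -1| = 4 > 1.
Result: Not balanced


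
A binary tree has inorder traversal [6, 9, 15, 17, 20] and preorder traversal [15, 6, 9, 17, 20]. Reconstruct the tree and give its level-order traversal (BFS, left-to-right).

Inorder:  [6, 9, 15, 17, 20]
Preorder: [15, 6, 9, 17, 20]
Algorithm: preorder visits root first, so consume preorder in order;
for each root, split the current inorder slice at that value into
left-subtree inorder and right-subtree inorder, then recurse.
Recursive splits:
  root=15; inorder splits into left=[6, 9], right=[17, 20]
  root=6; inorder splits into left=[], right=[9]
  root=9; inorder splits into left=[], right=[]
  root=17; inorder splits into left=[], right=[20]
  root=20; inorder splits into left=[], right=[]
Reconstructed level-order: [15, 6, 17, 9, 20]


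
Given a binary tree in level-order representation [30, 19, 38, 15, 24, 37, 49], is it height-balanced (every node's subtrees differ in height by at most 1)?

Tree (level-order array): [30, 19, 38, 15, 24, 37, 49]
Definition: a tree is height-balanced if, at every node, |h(left) - h(right)| <= 1 (empty subtree has height -1).
Bottom-up per-node check:
  node 15: h_left=-1, h_right=-1, diff=0 [OK], height=0
  node 24: h_left=-1, h_right=-1, diff=0 [OK], height=0
  node 19: h_left=0, h_right=0, diff=0 [OK], height=1
  node 37: h_left=-1, h_right=-1, diff=0 [OK], height=0
  node 49: h_left=-1, h_right=-1, diff=0 [OK], height=0
  node 38: h_left=0, h_right=0, diff=0 [OK], height=1
  node 30: h_left=1, h_right=1, diff=0 [OK], height=2
All nodes satisfy the balance condition.
Result: Balanced


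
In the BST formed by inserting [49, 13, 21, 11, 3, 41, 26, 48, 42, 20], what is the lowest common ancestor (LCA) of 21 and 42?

Tree insertion order: [49, 13, 21, 11, 3, 41, 26, 48, 42, 20]
Tree (level-order array): [49, 13, None, 11, 21, 3, None, 20, 41, None, None, None, None, 26, 48, None, None, 42]
In a BST, the LCA of p=21, q=42 is the first node v on the
root-to-leaf path with p <= v <= q (go left if both < v, right if both > v).
Walk from root:
  at 49: both 21 and 42 < 49, go left
  at 13: both 21 and 42 > 13, go right
  at 21: 21 <= 21 <= 42, this is the LCA
LCA = 21


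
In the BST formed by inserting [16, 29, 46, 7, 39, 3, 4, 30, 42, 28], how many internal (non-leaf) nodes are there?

Tree built from: [16, 29, 46, 7, 39, 3, 4, 30, 42, 28]
Tree (level-order array): [16, 7, 29, 3, None, 28, 46, None, 4, None, None, 39, None, None, None, 30, 42]
Rule: An internal node has at least one child.
Per-node child counts:
  node 16: 2 child(ren)
  node 7: 1 child(ren)
  node 3: 1 child(ren)
  node 4: 0 child(ren)
  node 29: 2 child(ren)
  node 28: 0 child(ren)
  node 46: 1 child(ren)
  node 39: 2 child(ren)
  node 30: 0 child(ren)
  node 42: 0 child(ren)
Matching nodes: [16, 7, 3, 29, 46, 39]
Count of internal (non-leaf) nodes: 6


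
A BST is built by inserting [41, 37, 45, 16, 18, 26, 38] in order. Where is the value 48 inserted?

Starting tree (level order): [41, 37, 45, 16, 38, None, None, None, 18, None, None, None, 26]
Insertion path: 41 -> 45
Result: insert 48 as right child of 45
Final tree (level order): [41, 37, 45, 16, 38, None, 48, None, 18, None, None, None, None, None, 26]


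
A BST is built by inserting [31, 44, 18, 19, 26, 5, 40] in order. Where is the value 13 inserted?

Starting tree (level order): [31, 18, 44, 5, 19, 40, None, None, None, None, 26]
Insertion path: 31 -> 18 -> 5
Result: insert 13 as right child of 5
Final tree (level order): [31, 18, 44, 5, 19, 40, None, None, 13, None, 26]


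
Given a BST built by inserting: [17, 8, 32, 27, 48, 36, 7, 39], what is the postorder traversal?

Tree insertion order: [17, 8, 32, 27, 48, 36, 7, 39]
Tree (level-order array): [17, 8, 32, 7, None, 27, 48, None, None, None, None, 36, None, None, 39]
Postorder traversal: [7, 8, 27, 39, 36, 48, 32, 17]


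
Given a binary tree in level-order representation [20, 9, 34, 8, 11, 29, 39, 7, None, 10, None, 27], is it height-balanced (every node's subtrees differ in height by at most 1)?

Tree (level-order array): [20, 9, 34, 8, 11, 29, 39, 7, None, 10, None, 27]
Definition: a tree is height-balanced if, at every node, |h(left) - h(right)| <= 1 (empty subtree has height -1).
Bottom-up per-node check:
  node 7: h_left=-1, h_right=-1, diff=0 [OK], height=0
  node 8: h_left=0, h_right=-1, diff=1 [OK], height=1
  node 10: h_left=-1, h_right=-1, diff=0 [OK], height=0
  node 11: h_left=0, h_right=-1, diff=1 [OK], height=1
  node 9: h_left=1, h_right=1, diff=0 [OK], height=2
  node 27: h_left=-1, h_right=-1, diff=0 [OK], height=0
  node 29: h_left=0, h_right=-1, diff=1 [OK], height=1
  node 39: h_left=-1, h_right=-1, diff=0 [OK], height=0
  node 34: h_left=1, h_right=0, diff=1 [OK], height=2
  node 20: h_left=2, h_right=2, diff=0 [OK], height=3
All nodes satisfy the balance condition.
Result: Balanced


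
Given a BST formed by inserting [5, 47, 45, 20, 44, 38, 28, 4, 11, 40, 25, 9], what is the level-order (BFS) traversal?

Tree insertion order: [5, 47, 45, 20, 44, 38, 28, 4, 11, 40, 25, 9]
Tree (level-order array): [5, 4, 47, None, None, 45, None, 20, None, 11, 44, 9, None, 38, None, None, None, 28, 40, 25]
BFS from the root, enqueuing left then right child of each popped node:
  queue [5] -> pop 5, enqueue [4, 47], visited so far: [5]
  queue [4, 47] -> pop 4, enqueue [none], visited so far: [5, 4]
  queue [47] -> pop 47, enqueue [45], visited so far: [5, 4, 47]
  queue [45] -> pop 45, enqueue [20], visited so far: [5, 4, 47, 45]
  queue [20] -> pop 20, enqueue [11, 44], visited so far: [5, 4, 47, 45, 20]
  queue [11, 44] -> pop 11, enqueue [9], visited so far: [5, 4, 47, 45, 20, 11]
  queue [44, 9] -> pop 44, enqueue [38], visited so far: [5, 4, 47, 45, 20, 11, 44]
  queue [9, 38] -> pop 9, enqueue [none], visited so far: [5, 4, 47, 45, 20, 11, 44, 9]
  queue [38] -> pop 38, enqueue [28, 40], visited so far: [5, 4, 47, 45, 20, 11, 44, 9, 38]
  queue [28, 40] -> pop 28, enqueue [25], visited so far: [5, 4, 47, 45, 20, 11, 44, 9, 38, 28]
  queue [40, 25] -> pop 40, enqueue [none], visited so far: [5, 4, 47, 45, 20, 11, 44, 9, 38, 28, 40]
  queue [25] -> pop 25, enqueue [none], visited so far: [5, 4, 47, 45, 20, 11, 44, 9, 38, 28, 40, 25]
Result: [5, 4, 47, 45, 20, 11, 44, 9, 38, 28, 40, 25]


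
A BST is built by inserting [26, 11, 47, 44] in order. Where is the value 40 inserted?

Starting tree (level order): [26, 11, 47, None, None, 44]
Insertion path: 26 -> 47 -> 44
Result: insert 40 as left child of 44
Final tree (level order): [26, 11, 47, None, None, 44, None, 40]


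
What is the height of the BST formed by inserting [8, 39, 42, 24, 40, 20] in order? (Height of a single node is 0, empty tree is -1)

Insertion order: [8, 39, 42, 24, 40, 20]
Tree (level-order array): [8, None, 39, 24, 42, 20, None, 40]
Compute height bottom-up (empty subtree = -1):
  height(20) = 1 + max(-1, -1) = 0
  height(24) = 1 + max(0, -1) = 1
  height(40) = 1 + max(-1, -1) = 0
  height(42) = 1 + max(0, -1) = 1
  height(39) = 1 + max(1, 1) = 2
  height(8) = 1 + max(-1, 2) = 3
Height = 3


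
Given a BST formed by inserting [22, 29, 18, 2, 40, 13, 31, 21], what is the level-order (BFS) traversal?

Tree insertion order: [22, 29, 18, 2, 40, 13, 31, 21]
Tree (level-order array): [22, 18, 29, 2, 21, None, 40, None, 13, None, None, 31]
BFS from the root, enqueuing left then right child of each popped node:
  queue [22] -> pop 22, enqueue [18, 29], visited so far: [22]
  queue [18, 29] -> pop 18, enqueue [2, 21], visited so far: [22, 18]
  queue [29, 2, 21] -> pop 29, enqueue [40], visited so far: [22, 18, 29]
  queue [2, 21, 40] -> pop 2, enqueue [13], visited so far: [22, 18, 29, 2]
  queue [21, 40, 13] -> pop 21, enqueue [none], visited so far: [22, 18, 29, 2, 21]
  queue [40, 13] -> pop 40, enqueue [31], visited so far: [22, 18, 29, 2, 21, 40]
  queue [13, 31] -> pop 13, enqueue [none], visited so far: [22, 18, 29, 2, 21, 40, 13]
  queue [31] -> pop 31, enqueue [none], visited so far: [22, 18, 29, 2, 21, 40, 13, 31]
Result: [22, 18, 29, 2, 21, 40, 13, 31]


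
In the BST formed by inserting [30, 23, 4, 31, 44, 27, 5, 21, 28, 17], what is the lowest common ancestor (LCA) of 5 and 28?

Tree insertion order: [30, 23, 4, 31, 44, 27, 5, 21, 28, 17]
Tree (level-order array): [30, 23, 31, 4, 27, None, 44, None, 5, None, 28, None, None, None, 21, None, None, 17]
In a BST, the LCA of p=5, q=28 is the first node v on the
root-to-leaf path with p <= v <= q (go left if both < v, right if both > v).
Walk from root:
  at 30: both 5 and 28 < 30, go left
  at 23: 5 <= 23 <= 28, this is the LCA
LCA = 23


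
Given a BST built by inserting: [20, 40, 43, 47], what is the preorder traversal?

Tree insertion order: [20, 40, 43, 47]
Tree (level-order array): [20, None, 40, None, 43, None, 47]
Preorder traversal: [20, 40, 43, 47]


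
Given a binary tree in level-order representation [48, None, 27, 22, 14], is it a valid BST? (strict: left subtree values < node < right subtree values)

Level-order array: [48, None, 27, 22, 14]
Validate using subtree bounds (lo, hi): at each node, require lo < value < hi,
then recurse left with hi=value and right with lo=value.
Preorder trace (stopping at first violation):
  at node 48 with bounds (-inf, +inf): OK
  at node 27 with bounds (48, +inf): VIOLATION
Node 27 violates its bound: not (48 < 27 < +inf).
Result: Not a valid BST


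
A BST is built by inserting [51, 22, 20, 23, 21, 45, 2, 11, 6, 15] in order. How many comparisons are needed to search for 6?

Search path for 6: 51 -> 22 -> 20 -> 2 -> 11 -> 6
Found: True
Comparisons: 6


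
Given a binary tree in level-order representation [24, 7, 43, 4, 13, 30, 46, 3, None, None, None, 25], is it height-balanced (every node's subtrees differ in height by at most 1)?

Tree (level-order array): [24, 7, 43, 4, 13, 30, 46, 3, None, None, None, 25]
Definition: a tree is height-balanced if, at every node, |h(left) - h(right)| <= 1 (empty subtree has height -1).
Bottom-up per-node check:
  node 3: h_left=-1, h_right=-1, diff=0 [OK], height=0
  node 4: h_left=0, h_right=-1, diff=1 [OK], height=1
  node 13: h_left=-1, h_right=-1, diff=0 [OK], height=0
  node 7: h_left=1, h_right=0, diff=1 [OK], height=2
  node 25: h_left=-1, h_right=-1, diff=0 [OK], height=0
  node 30: h_left=0, h_right=-1, diff=1 [OK], height=1
  node 46: h_left=-1, h_right=-1, diff=0 [OK], height=0
  node 43: h_left=1, h_right=0, diff=1 [OK], height=2
  node 24: h_left=2, h_right=2, diff=0 [OK], height=3
All nodes satisfy the balance condition.
Result: Balanced


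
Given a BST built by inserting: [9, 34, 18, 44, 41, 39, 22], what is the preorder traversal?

Tree insertion order: [9, 34, 18, 44, 41, 39, 22]
Tree (level-order array): [9, None, 34, 18, 44, None, 22, 41, None, None, None, 39]
Preorder traversal: [9, 34, 18, 22, 44, 41, 39]


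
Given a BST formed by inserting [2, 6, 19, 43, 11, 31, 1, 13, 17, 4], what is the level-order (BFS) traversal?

Tree insertion order: [2, 6, 19, 43, 11, 31, 1, 13, 17, 4]
Tree (level-order array): [2, 1, 6, None, None, 4, 19, None, None, 11, 43, None, 13, 31, None, None, 17]
BFS from the root, enqueuing left then right child of each popped node:
  queue [2] -> pop 2, enqueue [1, 6], visited so far: [2]
  queue [1, 6] -> pop 1, enqueue [none], visited so far: [2, 1]
  queue [6] -> pop 6, enqueue [4, 19], visited so far: [2, 1, 6]
  queue [4, 19] -> pop 4, enqueue [none], visited so far: [2, 1, 6, 4]
  queue [19] -> pop 19, enqueue [11, 43], visited so far: [2, 1, 6, 4, 19]
  queue [11, 43] -> pop 11, enqueue [13], visited so far: [2, 1, 6, 4, 19, 11]
  queue [43, 13] -> pop 43, enqueue [31], visited so far: [2, 1, 6, 4, 19, 11, 43]
  queue [13, 31] -> pop 13, enqueue [17], visited so far: [2, 1, 6, 4, 19, 11, 43, 13]
  queue [31, 17] -> pop 31, enqueue [none], visited so far: [2, 1, 6, 4, 19, 11, 43, 13, 31]
  queue [17] -> pop 17, enqueue [none], visited so far: [2, 1, 6, 4, 19, 11, 43, 13, 31, 17]
Result: [2, 1, 6, 4, 19, 11, 43, 13, 31, 17]


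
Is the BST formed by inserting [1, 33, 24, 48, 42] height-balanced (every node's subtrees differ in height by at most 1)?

Tree (level-order array): [1, None, 33, 24, 48, None, None, 42]
Definition: a tree is height-balanced if, at every node, |h(left) - h(right)| <= 1 (empty subtree has height -1).
Bottom-up per-node check:
  node 24: h_left=-1, h_right=-1, diff=0 [OK], height=0
  node 42: h_left=-1, h_right=-1, diff=0 [OK], height=0
  node 48: h_left=0, h_right=-1, diff=1 [OK], height=1
  node 33: h_left=0, h_right=1, diff=1 [OK], height=2
  node 1: h_left=-1, h_right=2, diff=3 [FAIL (|-1-2|=3 > 1)], height=3
Node 1 violates the condition: |-1 - 2| = 3 > 1.
Result: Not balanced


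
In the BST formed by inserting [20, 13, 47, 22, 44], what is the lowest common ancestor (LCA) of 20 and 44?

Tree insertion order: [20, 13, 47, 22, 44]
Tree (level-order array): [20, 13, 47, None, None, 22, None, None, 44]
In a BST, the LCA of p=20, q=44 is the first node v on the
root-to-leaf path with p <= v <= q (go left if both < v, right if both > v).
Walk from root:
  at 20: 20 <= 20 <= 44, this is the LCA
LCA = 20


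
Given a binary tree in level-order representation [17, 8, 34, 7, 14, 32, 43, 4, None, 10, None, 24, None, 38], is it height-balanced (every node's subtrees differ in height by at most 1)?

Tree (level-order array): [17, 8, 34, 7, 14, 32, 43, 4, None, 10, None, 24, None, 38]
Definition: a tree is height-balanced if, at every node, |h(left) - h(right)| <= 1 (empty subtree has height -1).
Bottom-up per-node check:
  node 4: h_left=-1, h_right=-1, diff=0 [OK], height=0
  node 7: h_left=0, h_right=-1, diff=1 [OK], height=1
  node 10: h_left=-1, h_right=-1, diff=0 [OK], height=0
  node 14: h_left=0, h_right=-1, diff=1 [OK], height=1
  node 8: h_left=1, h_right=1, diff=0 [OK], height=2
  node 24: h_left=-1, h_right=-1, diff=0 [OK], height=0
  node 32: h_left=0, h_right=-1, diff=1 [OK], height=1
  node 38: h_left=-1, h_right=-1, diff=0 [OK], height=0
  node 43: h_left=0, h_right=-1, diff=1 [OK], height=1
  node 34: h_left=1, h_right=1, diff=0 [OK], height=2
  node 17: h_left=2, h_right=2, diff=0 [OK], height=3
All nodes satisfy the balance condition.
Result: Balanced


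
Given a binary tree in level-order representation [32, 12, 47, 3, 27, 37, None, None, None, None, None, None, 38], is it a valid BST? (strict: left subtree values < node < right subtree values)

Level-order array: [32, 12, 47, 3, 27, 37, None, None, None, None, None, None, 38]
Validate using subtree bounds (lo, hi): at each node, require lo < value < hi,
then recurse left with hi=value and right with lo=value.
Preorder trace (stopping at first violation):
  at node 32 with bounds (-inf, +inf): OK
  at node 12 with bounds (-inf, 32): OK
  at node 3 with bounds (-inf, 12): OK
  at node 27 with bounds (12, 32): OK
  at node 47 with bounds (32, +inf): OK
  at node 37 with bounds (32, 47): OK
  at node 38 with bounds (37, 47): OK
No violation found at any node.
Result: Valid BST


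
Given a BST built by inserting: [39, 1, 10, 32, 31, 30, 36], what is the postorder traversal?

Tree insertion order: [39, 1, 10, 32, 31, 30, 36]
Tree (level-order array): [39, 1, None, None, 10, None, 32, 31, 36, 30]
Postorder traversal: [30, 31, 36, 32, 10, 1, 39]


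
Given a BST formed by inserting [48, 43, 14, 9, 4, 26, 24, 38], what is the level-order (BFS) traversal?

Tree insertion order: [48, 43, 14, 9, 4, 26, 24, 38]
Tree (level-order array): [48, 43, None, 14, None, 9, 26, 4, None, 24, 38]
BFS from the root, enqueuing left then right child of each popped node:
  queue [48] -> pop 48, enqueue [43], visited so far: [48]
  queue [43] -> pop 43, enqueue [14], visited so far: [48, 43]
  queue [14] -> pop 14, enqueue [9, 26], visited so far: [48, 43, 14]
  queue [9, 26] -> pop 9, enqueue [4], visited so far: [48, 43, 14, 9]
  queue [26, 4] -> pop 26, enqueue [24, 38], visited so far: [48, 43, 14, 9, 26]
  queue [4, 24, 38] -> pop 4, enqueue [none], visited so far: [48, 43, 14, 9, 26, 4]
  queue [24, 38] -> pop 24, enqueue [none], visited so far: [48, 43, 14, 9, 26, 4, 24]
  queue [38] -> pop 38, enqueue [none], visited so far: [48, 43, 14, 9, 26, 4, 24, 38]
Result: [48, 43, 14, 9, 26, 4, 24, 38]


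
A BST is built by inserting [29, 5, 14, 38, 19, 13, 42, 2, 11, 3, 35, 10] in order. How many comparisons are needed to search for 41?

Search path for 41: 29 -> 38 -> 42
Found: False
Comparisons: 3


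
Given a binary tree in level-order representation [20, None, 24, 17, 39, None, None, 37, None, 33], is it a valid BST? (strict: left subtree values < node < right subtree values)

Level-order array: [20, None, 24, 17, 39, None, None, 37, None, 33]
Validate using subtree bounds (lo, hi): at each node, require lo < value < hi,
then recurse left with hi=value and right with lo=value.
Preorder trace (stopping at first violation):
  at node 20 with bounds (-inf, +inf): OK
  at node 24 with bounds (20, +inf): OK
  at node 17 with bounds (20, 24): VIOLATION
Node 17 violates its bound: not (20 < 17 < 24).
Result: Not a valid BST


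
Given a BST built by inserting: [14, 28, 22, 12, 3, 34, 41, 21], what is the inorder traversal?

Tree insertion order: [14, 28, 22, 12, 3, 34, 41, 21]
Tree (level-order array): [14, 12, 28, 3, None, 22, 34, None, None, 21, None, None, 41]
Inorder traversal: [3, 12, 14, 21, 22, 28, 34, 41]


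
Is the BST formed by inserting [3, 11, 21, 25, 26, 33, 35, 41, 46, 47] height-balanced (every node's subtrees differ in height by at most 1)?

Tree (level-order array): [3, None, 11, None, 21, None, 25, None, 26, None, 33, None, 35, None, 41, None, 46, None, 47]
Definition: a tree is height-balanced if, at every node, |h(left) - h(right)| <= 1 (empty subtree has height -1).
Bottom-up per-node check:
  node 47: h_left=-1, h_right=-1, diff=0 [OK], height=0
  node 46: h_left=-1, h_right=0, diff=1 [OK], height=1
  node 41: h_left=-1, h_right=1, diff=2 [FAIL (|-1-1|=2 > 1)], height=2
  node 35: h_left=-1, h_right=2, diff=3 [FAIL (|-1-2|=3 > 1)], height=3
  node 33: h_left=-1, h_right=3, diff=4 [FAIL (|-1-3|=4 > 1)], height=4
  node 26: h_left=-1, h_right=4, diff=5 [FAIL (|-1-4|=5 > 1)], height=5
  node 25: h_left=-1, h_right=5, diff=6 [FAIL (|-1-5|=6 > 1)], height=6
  node 21: h_left=-1, h_right=6, diff=7 [FAIL (|-1-6|=7 > 1)], height=7
  node 11: h_left=-1, h_right=7, diff=8 [FAIL (|-1-7|=8 > 1)], height=8
  node 3: h_left=-1, h_right=8, diff=9 [FAIL (|-1-8|=9 > 1)], height=9
Node 41 violates the condition: |-1 - 1| = 2 > 1.
Result: Not balanced


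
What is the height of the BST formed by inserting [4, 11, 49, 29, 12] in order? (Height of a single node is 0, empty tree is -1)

Insertion order: [4, 11, 49, 29, 12]
Tree (level-order array): [4, None, 11, None, 49, 29, None, 12]
Compute height bottom-up (empty subtree = -1):
  height(12) = 1 + max(-1, -1) = 0
  height(29) = 1 + max(0, -1) = 1
  height(49) = 1 + max(1, -1) = 2
  height(11) = 1 + max(-1, 2) = 3
  height(4) = 1 + max(-1, 3) = 4
Height = 4


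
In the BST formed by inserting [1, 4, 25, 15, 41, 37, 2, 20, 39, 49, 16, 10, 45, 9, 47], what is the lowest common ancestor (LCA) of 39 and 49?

Tree insertion order: [1, 4, 25, 15, 41, 37, 2, 20, 39, 49, 16, 10, 45, 9, 47]
Tree (level-order array): [1, None, 4, 2, 25, None, None, 15, 41, 10, 20, 37, 49, 9, None, 16, None, None, 39, 45, None, None, None, None, None, None, None, None, 47]
In a BST, the LCA of p=39, q=49 is the first node v on the
root-to-leaf path with p <= v <= q (go left if both < v, right if both > v).
Walk from root:
  at 1: both 39 and 49 > 1, go right
  at 4: both 39 and 49 > 4, go right
  at 25: both 39 and 49 > 25, go right
  at 41: 39 <= 41 <= 49, this is the LCA
LCA = 41


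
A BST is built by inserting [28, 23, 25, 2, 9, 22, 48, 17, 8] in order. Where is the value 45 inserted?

Starting tree (level order): [28, 23, 48, 2, 25, None, None, None, 9, None, None, 8, 22, None, None, 17]
Insertion path: 28 -> 48
Result: insert 45 as left child of 48
Final tree (level order): [28, 23, 48, 2, 25, 45, None, None, 9, None, None, None, None, 8, 22, None, None, 17]


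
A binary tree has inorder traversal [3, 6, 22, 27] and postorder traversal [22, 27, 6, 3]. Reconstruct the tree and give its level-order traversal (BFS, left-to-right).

Inorder:   [3, 6, 22, 27]
Postorder: [22, 27, 6, 3]
Algorithm: postorder visits root last, so walk postorder right-to-left;
each value is the root of the current inorder slice — split it at that
value, recurse on the right subtree first, then the left.
Recursive splits:
  root=3; inorder splits into left=[], right=[6, 22, 27]
  root=6; inorder splits into left=[], right=[22, 27]
  root=27; inorder splits into left=[22], right=[]
  root=22; inorder splits into left=[], right=[]
Reconstructed level-order: [3, 6, 27, 22]


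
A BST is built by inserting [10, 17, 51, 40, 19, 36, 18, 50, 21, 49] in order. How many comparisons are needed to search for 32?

Search path for 32: 10 -> 17 -> 51 -> 40 -> 19 -> 36 -> 21
Found: False
Comparisons: 7


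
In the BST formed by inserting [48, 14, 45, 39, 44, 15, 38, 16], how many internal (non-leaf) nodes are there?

Tree built from: [48, 14, 45, 39, 44, 15, 38, 16]
Tree (level-order array): [48, 14, None, None, 45, 39, None, 15, 44, None, 38, None, None, 16]
Rule: An internal node has at least one child.
Per-node child counts:
  node 48: 1 child(ren)
  node 14: 1 child(ren)
  node 45: 1 child(ren)
  node 39: 2 child(ren)
  node 15: 1 child(ren)
  node 38: 1 child(ren)
  node 16: 0 child(ren)
  node 44: 0 child(ren)
Matching nodes: [48, 14, 45, 39, 15, 38]
Count of internal (non-leaf) nodes: 6


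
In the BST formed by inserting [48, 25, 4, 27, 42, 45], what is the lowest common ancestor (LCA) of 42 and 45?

Tree insertion order: [48, 25, 4, 27, 42, 45]
Tree (level-order array): [48, 25, None, 4, 27, None, None, None, 42, None, 45]
In a BST, the LCA of p=42, q=45 is the first node v on the
root-to-leaf path with p <= v <= q (go left if both < v, right if both > v).
Walk from root:
  at 48: both 42 and 45 < 48, go left
  at 25: both 42 and 45 > 25, go right
  at 27: both 42 and 45 > 27, go right
  at 42: 42 <= 42 <= 45, this is the LCA
LCA = 42


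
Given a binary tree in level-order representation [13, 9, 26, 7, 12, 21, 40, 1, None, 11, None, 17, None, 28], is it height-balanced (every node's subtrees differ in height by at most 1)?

Tree (level-order array): [13, 9, 26, 7, 12, 21, 40, 1, None, 11, None, 17, None, 28]
Definition: a tree is height-balanced if, at every node, |h(left) - h(right)| <= 1 (empty subtree has height -1).
Bottom-up per-node check:
  node 1: h_left=-1, h_right=-1, diff=0 [OK], height=0
  node 7: h_left=0, h_right=-1, diff=1 [OK], height=1
  node 11: h_left=-1, h_right=-1, diff=0 [OK], height=0
  node 12: h_left=0, h_right=-1, diff=1 [OK], height=1
  node 9: h_left=1, h_right=1, diff=0 [OK], height=2
  node 17: h_left=-1, h_right=-1, diff=0 [OK], height=0
  node 21: h_left=0, h_right=-1, diff=1 [OK], height=1
  node 28: h_left=-1, h_right=-1, diff=0 [OK], height=0
  node 40: h_left=0, h_right=-1, diff=1 [OK], height=1
  node 26: h_left=1, h_right=1, diff=0 [OK], height=2
  node 13: h_left=2, h_right=2, diff=0 [OK], height=3
All nodes satisfy the balance condition.
Result: Balanced


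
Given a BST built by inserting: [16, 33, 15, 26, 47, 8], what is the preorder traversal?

Tree insertion order: [16, 33, 15, 26, 47, 8]
Tree (level-order array): [16, 15, 33, 8, None, 26, 47]
Preorder traversal: [16, 15, 8, 33, 26, 47]


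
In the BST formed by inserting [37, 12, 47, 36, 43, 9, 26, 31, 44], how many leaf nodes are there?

Tree built from: [37, 12, 47, 36, 43, 9, 26, 31, 44]
Tree (level-order array): [37, 12, 47, 9, 36, 43, None, None, None, 26, None, None, 44, None, 31]
Rule: A leaf has 0 children.
Per-node child counts:
  node 37: 2 child(ren)
  node 12: 2 child(ren)
  node 9: 0 child(ren)
  node 36: 1 child(ren)
  node 26: 1 child(ren)
  node 31: 0 child(ren)
  node 47: 1 child(ren)
  node 43: 1 child(ren)
  node 44: 0 child(ren)
Matching nodes: [9, 31, 44]
Count of leaf nodes: 3


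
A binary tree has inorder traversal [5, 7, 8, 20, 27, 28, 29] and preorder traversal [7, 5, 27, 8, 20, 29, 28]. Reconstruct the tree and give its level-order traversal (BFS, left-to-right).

Inorder:  [5, 7, 8, 20, 27, 28, 29]
Preorder: [7, 5, 27, 8, 20, 29, 28]
Algorithm: preorder visits root first, so consume preorder in order;
for each root, split the current inorder slice at that value into
left-subtree inorder and right-subtree inorder, then recurse.
Recursive splits:
  root=7; inorder splits into left=[5], right=[8, 20, 27, 28, 29]
  root=5; inorder splits into left=[], right=[]
  root=27; inorder splits into left=[8, 20], right=[28, 29]
  root=8; inorder splits into left=[], right=[20]
  root=20; inorder splits into left=[], right=[]
  root=29; inorder splits into left=[28], right=[]
  root=28; inorder splits into left=[], right=[]
Reconstructed level-order: [7, 5, 27, 8, 29, 20, 28]
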